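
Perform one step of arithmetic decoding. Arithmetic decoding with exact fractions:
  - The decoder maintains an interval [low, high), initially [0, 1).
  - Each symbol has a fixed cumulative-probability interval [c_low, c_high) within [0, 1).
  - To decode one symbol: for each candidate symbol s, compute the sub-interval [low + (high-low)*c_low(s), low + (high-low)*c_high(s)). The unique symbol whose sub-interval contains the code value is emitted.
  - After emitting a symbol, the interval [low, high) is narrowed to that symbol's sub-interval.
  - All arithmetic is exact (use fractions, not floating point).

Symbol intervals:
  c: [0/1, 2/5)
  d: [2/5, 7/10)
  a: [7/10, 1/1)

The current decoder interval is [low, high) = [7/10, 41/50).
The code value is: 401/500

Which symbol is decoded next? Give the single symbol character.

Interval width = high − low = 41/50 − 7/10 = 3/25
Scaled code = (code − low) / width = (401/500 − 7/10) / 3/25 = 17/20
  c: [0/1, 2/5) 
  d: [2/5, 7/10) 
  a: [7/10, 1/1) ← scaled code falls here ✓

Answer: a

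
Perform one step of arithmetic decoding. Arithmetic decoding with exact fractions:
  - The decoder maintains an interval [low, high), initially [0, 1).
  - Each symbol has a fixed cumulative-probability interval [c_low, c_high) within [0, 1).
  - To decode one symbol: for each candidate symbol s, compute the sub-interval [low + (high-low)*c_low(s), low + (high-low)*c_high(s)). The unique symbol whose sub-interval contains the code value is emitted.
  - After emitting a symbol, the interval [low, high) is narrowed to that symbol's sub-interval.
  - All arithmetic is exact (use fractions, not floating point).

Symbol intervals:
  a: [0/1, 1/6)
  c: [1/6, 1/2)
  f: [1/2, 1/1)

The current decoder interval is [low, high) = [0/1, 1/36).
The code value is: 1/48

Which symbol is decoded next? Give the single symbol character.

Interval width = high − low = 1/36 − 0/1 = 1/36
Scaled code = (code − low) / width = (1/48 − 0/1) / 1/36 = 3/4
  a: [0/1, 1/6) 
  c: [1/6, 1/2) 
  f: [1/2, 1/1) ← scaled code falls here ✓

Answer: f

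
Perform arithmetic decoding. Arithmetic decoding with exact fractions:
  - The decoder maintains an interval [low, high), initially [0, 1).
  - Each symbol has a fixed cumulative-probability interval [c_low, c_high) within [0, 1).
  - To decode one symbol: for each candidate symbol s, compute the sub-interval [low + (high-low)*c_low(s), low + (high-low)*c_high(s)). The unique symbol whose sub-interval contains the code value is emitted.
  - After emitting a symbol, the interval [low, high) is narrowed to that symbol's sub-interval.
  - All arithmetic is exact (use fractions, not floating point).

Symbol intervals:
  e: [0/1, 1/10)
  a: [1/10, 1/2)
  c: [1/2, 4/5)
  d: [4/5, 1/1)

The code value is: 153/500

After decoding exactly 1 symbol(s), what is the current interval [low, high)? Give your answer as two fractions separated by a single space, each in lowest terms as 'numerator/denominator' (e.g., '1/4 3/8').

Step 1: interval [0/1, 1/1), width = 1/1 - 0/1 = 1/1
  'e': [0/1 + 1/1*0/1, 0/1 + 1/1*1/10) = [0/1, 1/10)
  'a': [0/1 + 1/1*1/10, 0/1 + 1/1*1/2) = [1/10, 1/2) <- contains code 153/500
  'c': [0/1 + 1/1*1/2, 0/1 + 1/1*4/5) = [1/2, 4/5)
  'd': [0/1 + 1/1*4/5, 0/1 + 1/1*1/1) = [4/5, 1/1)
  emit 'a', narrow to [1/10, 1/2)

Answer: 1/10 1/2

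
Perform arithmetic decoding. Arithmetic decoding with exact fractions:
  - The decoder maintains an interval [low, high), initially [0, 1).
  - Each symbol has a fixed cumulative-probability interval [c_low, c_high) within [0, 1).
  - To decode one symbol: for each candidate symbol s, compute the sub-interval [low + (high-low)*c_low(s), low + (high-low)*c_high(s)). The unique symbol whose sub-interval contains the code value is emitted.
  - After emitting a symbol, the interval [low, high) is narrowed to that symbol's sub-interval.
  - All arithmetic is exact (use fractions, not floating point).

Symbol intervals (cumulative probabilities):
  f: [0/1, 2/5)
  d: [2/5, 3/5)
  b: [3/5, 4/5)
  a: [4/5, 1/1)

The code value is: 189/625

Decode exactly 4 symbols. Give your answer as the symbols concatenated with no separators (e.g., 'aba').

Answer: fbba

Derivation:
Step 1: interval [0/1, 1/1), width = 1/1 - 0/1 = 1/1
  'f': [0/1 + 1/1*0/1, 0/1 + 1/1*2/5) = [0/1, 2/5) <- contains code 189/625
  'd': [0/1 + 1/1*2/5, 0/1 + 1/1*3/5) = [2/5, 3/5)
  'b': [0/1 + 1/1*3/5, 0/1 + 1/1*4/5) = [3/5, 4/5)
  'a': [0/1 + 1/1*4/5, 0/1 + 1/1*1/1) = [4/5, 1/1)
  emit 'f', narrow to [0/1, 2/5)
Step 2: interval [0/1, 2/5), width = 2/5 - 0/1 = 2/5
  'f': [0/1 + 2/5*0/1, 0/1 + 2/5*2/5) = [0/1, 4/25)
  'd': [0/1 + 2/5*2/5, 0/1 + 2/5*3/5) = [4/25, 6/25)
  'b': [0/1 + 2/5*3/5, 0/1 + 2/5*4/5) = [6/25, 8/25) <- contains code 189/625
  'a': [0/1 + 2/5*4/5, 0/1 + 2/5*1/1) = [8/25, 2/5)
  emit 'b', narrow to [6/25, 8/25)
Step 3: interval [6/25, 8/25), width = 8/25 - 6/25 = 2/25
  'f': [6/25 + 2/25*0/1, 6/25 + 2/25*2/5) = [6/25, 34/125)
  'd': [6/25 + 2/25*2/5, 6/25 + 2/25*3/5) = [34/125, 36/125)
  'b': [6/25 + 2/25*3/5, 6/25 + 2/25*4/5) = [36/125, 38/125) <- contains code 189/625
  'a': [6/25 + 2/25*4/5, 6/25 + 2/25*1/1) = [38/125, 8/25)
  emit 'b', narrow to [36/125, 38/125)
Step 4: interval [36/125, 38/125), width = 38/125 - 36/125 = 2/125
  'f': [36/125 + 2/125*0/1, 36/125 + 2/125*2/5) = [36/125, 184/625)
  'd': [36/125 + 2/125*2/5, 36/125 + 2/125*3/5) = [184/625, 186/625)
  'b': [36/125 + 2/125*3/5, 36/125 + 2/125*4/5) = [186/625, 188/625)
  'a': [36/125 + 2/125*4/5, 36/125 + 2/125*1/1) = [188/625, 38/125) <- contains code 189/625
  emit 'a', narrow to [188/625, 38/125)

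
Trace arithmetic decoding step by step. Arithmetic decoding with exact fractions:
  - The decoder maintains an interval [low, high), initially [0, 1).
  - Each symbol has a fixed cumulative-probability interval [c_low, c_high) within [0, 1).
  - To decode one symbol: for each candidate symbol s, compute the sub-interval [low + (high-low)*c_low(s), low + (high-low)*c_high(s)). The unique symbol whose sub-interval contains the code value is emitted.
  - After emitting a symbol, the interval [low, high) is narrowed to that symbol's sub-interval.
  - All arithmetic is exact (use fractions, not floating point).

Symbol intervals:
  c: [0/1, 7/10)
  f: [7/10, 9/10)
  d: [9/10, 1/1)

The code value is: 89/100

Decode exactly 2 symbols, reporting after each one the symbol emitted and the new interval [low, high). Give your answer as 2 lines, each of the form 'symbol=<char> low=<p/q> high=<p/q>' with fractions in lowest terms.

Step 1: interval [0/1, 1/1), width = 1/1 - 0/1 = 1/1
  'c': [0/1 + 1/1*0/1, 0/1 + 1/1*7/10) = [0/1, 7/10)
  'f': [0/1 + 1/1*7/10, 0/1 + 1/1*9/10) = [7/10, 9/10) <- contains code 89/100
  'd': [0/1 + 1/1*9/10, 0/1 + 1/1*1/1) = [9/10, 1/1)
  emit 'f', narrow to [7/10, 9/10)
Step 2: interval [7/10, 9/10), width = 9/10 - 7/10 = 1/5
  'c': [7/10 + 1/5*0/1, 7/10 + 1/5*7/10) = [7/10, 21/25)
  'f': [7/10 + 1/5*7/10, 7/10 + 1/5*9/10) = [21/25, 22/25)
  'd': [7/10 + 1/5*9/10, 7/10 + 1/5*1/1) = [22/25, 9/10) <- contains code 89/100
  emit 'd', narrow to [22/25, 9/10)

Answer: symbol=f low=7/10 high=9/10
symbol=d low=22/25 high=9/10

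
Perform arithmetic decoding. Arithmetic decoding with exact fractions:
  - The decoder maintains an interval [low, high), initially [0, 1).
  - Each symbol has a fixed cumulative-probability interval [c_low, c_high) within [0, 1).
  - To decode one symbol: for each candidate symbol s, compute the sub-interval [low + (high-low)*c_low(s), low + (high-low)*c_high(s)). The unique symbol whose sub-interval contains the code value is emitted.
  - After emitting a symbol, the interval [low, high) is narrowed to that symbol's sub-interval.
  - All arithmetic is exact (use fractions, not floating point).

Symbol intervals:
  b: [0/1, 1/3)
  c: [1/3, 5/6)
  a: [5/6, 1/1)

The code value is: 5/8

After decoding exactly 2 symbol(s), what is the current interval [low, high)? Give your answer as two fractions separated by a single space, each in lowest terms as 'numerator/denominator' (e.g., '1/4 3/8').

Answer: 1/2 3/4

Derivation:
Step 1: interval [0/1, 1/1), width = 1/1 - 0/1 = 1/1
  'b': [0/1 + 1/1*0/1, 0/1 + 1/1*1/3) = [0/1, 1/3)
  'c': [0/1 + 1/1*1/3, 0/1 + 1/1*5/6) = [1/3, 5/6) <- contains code 5/8
  'a': [0/1 + 1/1*5/6, 0/1 + 1/1*1/1) = [5/6, 1/1)
  emit 'c', narrow to [1/3, 5/6)
Step 2: interval [1/3, 5/6), width = 5/6 - 1/3 = 1/2
  'b': [1/3 + 1/2*0/1, 1/3 + 1/2*1/3) = [1/3, 1/2)
  'c': [1/3 + 1/2*1/3, 1/3 + 1/2*5/6) = [1/2, 3/4) <- contains code 5/8
  'a': [1/3 + 1/2*5/6, 1/3 + 1/2*1/1) = [3/4, 5/6)
  emit 'c', narrow to [1/2, 3/4)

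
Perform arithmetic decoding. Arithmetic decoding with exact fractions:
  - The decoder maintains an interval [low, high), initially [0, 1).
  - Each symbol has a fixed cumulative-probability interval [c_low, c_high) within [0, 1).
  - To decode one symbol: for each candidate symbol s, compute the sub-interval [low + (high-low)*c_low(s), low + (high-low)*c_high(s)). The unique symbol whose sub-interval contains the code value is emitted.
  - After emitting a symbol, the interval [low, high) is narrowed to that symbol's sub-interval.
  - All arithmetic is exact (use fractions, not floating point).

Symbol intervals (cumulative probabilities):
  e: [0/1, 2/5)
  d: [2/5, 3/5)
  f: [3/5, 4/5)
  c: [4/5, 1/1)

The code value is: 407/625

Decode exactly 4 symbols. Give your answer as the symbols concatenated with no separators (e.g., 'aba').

Step 1: interval [0/1, 1/1), width = 1/1 - 0/1 = 1/1
  'e': [0/1 + 1/1*0/1, 0/1 + 1/1*2/5) = [0/1, 2/5)
  'd': [0/1 + 1/1*2/5, 0/1 + 1/1*3/5) = [2/5, 3/5)
  'f': [0/1 + 1/1*3/5, 0/1 + 1/1*4/5) = [3/5, 4/5) <- contains code 407/625
  'c': [0/1 + 1/1*4/5, 0/1 + 1/1*1/1) = [4/5, 1/1)
  emit 'f', narrow to [3/5, 4/5)
Step 2: interval [3/5, 4/5), width = 4/5 - 3/5 = 1/5
  'e': [3/5 + 1/5*0/1, 3/5 + 1/5*2/5) = [3/5, 17/25) <- contains code 407/625
  'd': [3/5 + 1/5*2/5, 3/5 + 1/5*3/5) = [17/25, 18/25)
  'f': [3/5 + 1/5*3/5, 3/5 + 1/5*4/5) = [18/25, 19/25)
  'c': [3/5 + 1/5*4/5, 3/5 + 1/5*1/1) = [19/25, 4/5)
  emit 'e', narrow to [3/5, 17/25)
Step 3: interval [3/5, 17/25), width = 17/25 - 3/5 = 2/25
  'e': [3/5 + 2/25*0/1, 3/5 + 2/25*2/5) = [3/5, 79/125)
  'd': [3/5 + 2/25*2/5, 3/5 + 2/25*3/5) = [79/125, 81/125)
  'f': [3/5 + 2/25*3/5, 3/5 + 2/25*4/5) = [81/125, 83/125) <- contains code 407/625
  'c': [3/5 + 2/25*4/5, 3/5 + 2/25*1/1) = [83/125, 17/25)
  emit 'f', narrow to [81/125, 83/125)
Step 4: interval [81/125, 83/125), width = 83/125 - 81/125 = 2/125
  'e': [81/125 + 2/125*0/1, 81/125 + 2/125*2/5) = [81/125, 409/625) <- contains code 407/625
  'd': [81/125 + 2/125*2/5, 81/125 + 2/125*3/5) = [409/625, 411/625)
  'f': [81/125 + 2/125*3/5, 81/125 + 2/125*4/5) = [411/625, 413/625)
  'c': [81/125 + 2/125*4/5, 81/125 + 2/125*1/1) = [413/625, 83/125)
  emit 'e', narrow to [81/125, 409/625)

Answer: fefe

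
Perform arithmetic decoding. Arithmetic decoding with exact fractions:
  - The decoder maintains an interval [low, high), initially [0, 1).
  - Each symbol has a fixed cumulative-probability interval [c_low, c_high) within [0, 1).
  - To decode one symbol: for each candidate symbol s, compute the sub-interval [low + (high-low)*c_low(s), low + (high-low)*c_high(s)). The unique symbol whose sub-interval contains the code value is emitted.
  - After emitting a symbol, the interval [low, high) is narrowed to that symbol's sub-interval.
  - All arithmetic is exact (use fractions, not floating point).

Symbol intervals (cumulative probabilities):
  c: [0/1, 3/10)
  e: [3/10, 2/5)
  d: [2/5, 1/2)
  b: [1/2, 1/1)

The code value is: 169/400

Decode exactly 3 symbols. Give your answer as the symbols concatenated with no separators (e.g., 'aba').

Answer: dcb

Derivation:
Step 1: interval [0/1, 1/1), width = 1/1 - 0/1 = 1/1
  'c': [0/1 + 1/1*0/1, 0/1 + 1/1*3/10) = [0/1, 3/10)
  'e': [0/1 + 1/1*3/10, 0/1 + 1/1*2/5) = [3/10, 2/5)
  'd': [0/1 + 1/1*2/5, 0/1 + 1/1*1/2) = [2/5, 1/2) <- contains code 169/400
  'b': [0/1 + 1/1*1/2, 0/1 + 1/1*1/1) = [1/2, 1/1)
  emit 'd', narrow to [2/5, 1/2)
Step 2: interval [2/5, 1/2), width = 1/2 - 2/5 = 1/10
  'c': [2/5 + 1/10*0/1, 2/5 + 1/10*3/10) = [2/5, 43/100) <- contains code 169/400
  'e': [2/5 + 1/10*3/10, 2/5 + 1/10*2/5) = [43/100, 11/25)
  'd': [2/5 + 1/10*2/5, 2/5 + 1/10*1/2) = [11/25, 9/20)
  'b': [2/5 + 1/10*1/2, 2/5 + 1/10*1/1) = [9/20, 1/2)
  emit 'c', narrow to [2/5, 43/100)
Step 3: interval [2/5, 43/100), width = 43/100 - 2/5 = 3/100
  'c': [2/5 + 3/100*0/1, 2/5 + 3/100*3/10) = [2/5, 409/1000)
  'e': [2/5 + 3/100*3/10, 2/5 + 3/100*2/5) = [409/1000, 103/250)
  'd': [2/5 + 3/100*2/5, 2/5 + 3/100*1/2) = [103/250, 83/200)
  'b': [2/5 + 3/100*1/2, 2/5 + 3/100*1/1) = [83/200, 43/100) <- contains code 169/400
  emit 'b', narrow to [83/200, 43/100)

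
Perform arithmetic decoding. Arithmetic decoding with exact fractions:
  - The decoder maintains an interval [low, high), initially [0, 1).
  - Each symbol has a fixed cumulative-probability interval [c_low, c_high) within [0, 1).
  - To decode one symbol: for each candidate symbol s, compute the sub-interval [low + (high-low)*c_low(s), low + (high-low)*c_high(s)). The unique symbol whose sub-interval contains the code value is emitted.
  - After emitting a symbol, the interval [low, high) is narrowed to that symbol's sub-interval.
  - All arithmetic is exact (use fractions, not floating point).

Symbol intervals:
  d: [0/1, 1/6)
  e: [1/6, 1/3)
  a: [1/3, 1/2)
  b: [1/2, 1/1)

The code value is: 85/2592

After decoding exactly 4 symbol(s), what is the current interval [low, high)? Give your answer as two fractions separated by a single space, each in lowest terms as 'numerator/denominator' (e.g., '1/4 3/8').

Step 1: interval [0/1, 1/1), width = 1/1 - 0/1 = 1/1
  'd': [0/1 + 1/1*0/1, 0/1 + 1/1*1/6) = [0/1, 1/6) <- contains code 85/2592
  'e': [0/1 + 1/1*1/6, 0/1 + 1/1*1/3) = [1/6, 1/3)
  'a': [0/1 + 1/1*1/3, 0/1 + 1/1*1/2) = [1/3, 1/2)
  'b': [0/1 + 1/1*1/2, 0/1 + 1/1*1/1) = [1/2, 1/1)
  emit 'd', narrow to [0/1, 1/6)
Step 2: interval [0/1, 1/6), width = 1/6 - 0/1 = 1/6
  'd': [0/1 + 1/6*0/1, 0/1 + 1/6*1/6) = [0/1, 1/36)
  'e': [0/1 + 1/6*1/6, 0/1 + 1/6*1/3) = [1/36, 1/18) <- contains code 85/2592
  'a': [0/1 + 1/6*1/3, 0/1 + 1/6*1/2) = [1/18, 1/12)
  'b': [0/1 + 1/6*1/2, 0/1 + 1/6*1/1) = [1/12, 1/6)
  emit 'e', narrow to [1/36, 1/18)
Step 3: interval [1/36, 1/18), width = 1/18 - 1/36 = 1/36
  'd': [1/36 + 1/36*0/1, 1/36 + 1/36*1/6) = [1/36, 7/216)
  'e': [1/36 + 1/36*1/6, 1/36 + 1/36*1/3) = [7/216, 1/27) <- contains code 85/2592
  'a': [1/36 + 1/36*1/3, 1/36 + 1/36*1/2) = [1/27, 1/24)
  'b': [1/36 + 1/36*1/2, 1/36 + 1/36*1/1) = [1/24, 1/18)
  emit 'e', narrow to [7/216, 1/27)
Step 4: interval [7/216, 1/27), width = 1/27 - 7/216 = 1/216
  'd': [7/216 + 1/216*0/1, 7/216 + 1/216*1/6) = [7/216, 43/1296) <- contains code 85/2592
  'e': [7/216 + 1/216*1/6, 7/216 + 1/216*1/3) = [43/1296, 11/324)
  'a': [7/216 + 1/216*1/3, 7/216 + 1/216*1/2) = [11/324, 5/144)
  'b': [7/216 + 1/216*1/2, 7/216 + 1/216*1/1) = [5/144, 1/27)
  emit 'd', narrow to [7/216, 43/1296)

Answer: 7/216 43/1296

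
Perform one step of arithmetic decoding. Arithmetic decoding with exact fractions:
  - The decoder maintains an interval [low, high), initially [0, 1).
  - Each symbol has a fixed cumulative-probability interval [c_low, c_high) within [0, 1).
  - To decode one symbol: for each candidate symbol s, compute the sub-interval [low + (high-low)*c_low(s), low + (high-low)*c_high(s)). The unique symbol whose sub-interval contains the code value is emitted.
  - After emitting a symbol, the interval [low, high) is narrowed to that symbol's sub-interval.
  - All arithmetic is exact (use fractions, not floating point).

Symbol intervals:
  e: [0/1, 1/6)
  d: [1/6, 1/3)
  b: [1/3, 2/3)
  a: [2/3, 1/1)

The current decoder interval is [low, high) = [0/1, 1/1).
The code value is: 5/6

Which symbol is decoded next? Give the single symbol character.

Answer: a

Derivation:
Interval width = high − low = 1/1 − 0/1 = 1/1
Scaled code = (code − low) / width = (5/6 − 0/1) / 1/1 = 5/6
  e: [0/1, 1/6) 
  d: [1/6, 1/3) 
  b: [1/3, 2/3) 
  a: [2/3, 1/1) ← scaled code falls here ✓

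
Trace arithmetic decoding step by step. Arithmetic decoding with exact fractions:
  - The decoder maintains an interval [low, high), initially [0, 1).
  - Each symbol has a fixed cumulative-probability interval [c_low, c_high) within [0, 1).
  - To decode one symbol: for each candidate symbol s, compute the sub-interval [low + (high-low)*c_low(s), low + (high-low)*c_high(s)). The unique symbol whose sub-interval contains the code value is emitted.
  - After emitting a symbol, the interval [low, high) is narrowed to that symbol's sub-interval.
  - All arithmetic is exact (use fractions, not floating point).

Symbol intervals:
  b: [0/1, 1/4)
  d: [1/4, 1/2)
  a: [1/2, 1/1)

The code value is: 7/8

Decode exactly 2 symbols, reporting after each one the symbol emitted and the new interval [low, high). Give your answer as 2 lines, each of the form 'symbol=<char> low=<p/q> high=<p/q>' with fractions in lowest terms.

Step 1: interval [0/1, 1/1), width = 1/1 - 0/1 = 1/1
  'b': [0/1 + 1/1*0/1, 0/1 + 1/1*1/4) = [0/1, 1/4)
  'd': [0/1 + 1/1*1/4, 0/1 + 1/1*1/2) = [1/4, 1/2)
  'a': [0/1 + 1/1*1/2, 0/1 + 1/1*1/1) = [1/2, 1/1) <- contains code 7/8
  emit 'a', narrow to [1/2, 1/1)
Step 2: interval [1/2, 1/1), width = 1/1 - 1/2 = 1/2
  'b': [1/2 + 1/2*0/1, 1/2 + 1/2*1/4) = [1/2, 5/8)
  'd': [1/2 + 1/2*1/4, 1/2 + 1/2*1/2) = [5/8, 3/4)
  'a': [1/2 + 1/2*1/2, 1/2 + 1/2*1/1) = [3/4, 1/1) <- contains code 7/8
  emit 'a', narrow to [3/4, 1/1)

Answer: symbol=a low=1/2 high=1/1
symbol=a low=3/4 high=1/1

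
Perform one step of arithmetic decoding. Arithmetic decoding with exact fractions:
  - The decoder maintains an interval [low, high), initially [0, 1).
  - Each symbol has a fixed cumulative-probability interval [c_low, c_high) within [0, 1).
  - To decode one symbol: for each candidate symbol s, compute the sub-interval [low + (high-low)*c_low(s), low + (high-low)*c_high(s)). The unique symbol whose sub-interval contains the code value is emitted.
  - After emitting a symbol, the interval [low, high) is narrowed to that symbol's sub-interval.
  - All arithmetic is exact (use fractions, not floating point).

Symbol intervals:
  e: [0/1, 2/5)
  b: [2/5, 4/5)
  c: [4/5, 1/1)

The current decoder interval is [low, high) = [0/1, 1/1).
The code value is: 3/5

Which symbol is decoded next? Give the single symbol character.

Answer: b

Derivation:
Interval width = high − low = 1/1 − 0/1 = 1/1
Scaled code = (code − low) / width = (3/5 − 0/1) / 1/1 = 3/5
  e: [0/1, 2/5) 
  b: [2/5, 4/5) ← scaled code falls here ✓
  c: [4/5, 1/1) 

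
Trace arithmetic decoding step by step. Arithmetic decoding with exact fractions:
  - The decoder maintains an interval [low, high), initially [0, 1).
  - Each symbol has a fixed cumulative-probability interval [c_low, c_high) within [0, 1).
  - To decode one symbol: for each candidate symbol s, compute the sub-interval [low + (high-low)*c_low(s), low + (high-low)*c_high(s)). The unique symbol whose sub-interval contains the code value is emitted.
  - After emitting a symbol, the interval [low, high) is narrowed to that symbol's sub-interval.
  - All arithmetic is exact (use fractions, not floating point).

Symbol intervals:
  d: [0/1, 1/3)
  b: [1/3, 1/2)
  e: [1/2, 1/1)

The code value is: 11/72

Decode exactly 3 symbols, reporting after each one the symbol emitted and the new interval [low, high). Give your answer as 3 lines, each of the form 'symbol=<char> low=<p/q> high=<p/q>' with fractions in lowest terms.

Step 1: interval [0/1, 1/1), width = 1/1 - 0/1 = 1/1
  'd': [0/1 + 1/1*0/1, 0/1 + 1/1*1/3) = [0/1, 1/3) <- contains code 11/72
  'b': [0/1 + 1/1*1/3, 0/1 + 1/1*1/2) = [1/3, 1/2)
  'e': [0/1 + 1/1*1/2, 0/1 + 1/1*1/1) = [1/2, 1/1)
  emit 'd', narrow to [0/1, 1/3)
Step 2: interval [0/1, 1/3), width = 1/3 - 0/1 = 1/3
  'd': [0/1 + 1/3*0/1, 0/1 + 1/3*1/3) = [0/1, 1/9)
  'b': [0/1 + 1/3*1/3, 0/1 + 1/3*1/2) = [1/9, 1/6) <- contains code 11/72
  'e': [0/1 + 1/3*1/2, 0/1 + 1/3*1/1) = [1/6, 1/3)
  emit 'b', narrow to [1/9, 1/6)
Step 3: interval [1/9, 1/6), width = 1/6 - 1/9 = 1/18
  'd': [1/9 + 1/18*0/1, 1/9 + 1/18*1/3) = [1/9, 7/54)
  'b': [1/9 + 1/18*1/3, 1/9 + 1/18*1/2) = [7/54, 5/36)
  'e': [1/9 + 1/18*1/2, 1/9 + 1/18*1/1) = [5/36, 1/6) <- contains code 11/72
  emit 'e', narrow to [5/36, 1/6)

Answer: symbol=d low=0/1 high=1/3
symbol=b low=1/9 high=1/6
symbol=e low=5/36 high=1/6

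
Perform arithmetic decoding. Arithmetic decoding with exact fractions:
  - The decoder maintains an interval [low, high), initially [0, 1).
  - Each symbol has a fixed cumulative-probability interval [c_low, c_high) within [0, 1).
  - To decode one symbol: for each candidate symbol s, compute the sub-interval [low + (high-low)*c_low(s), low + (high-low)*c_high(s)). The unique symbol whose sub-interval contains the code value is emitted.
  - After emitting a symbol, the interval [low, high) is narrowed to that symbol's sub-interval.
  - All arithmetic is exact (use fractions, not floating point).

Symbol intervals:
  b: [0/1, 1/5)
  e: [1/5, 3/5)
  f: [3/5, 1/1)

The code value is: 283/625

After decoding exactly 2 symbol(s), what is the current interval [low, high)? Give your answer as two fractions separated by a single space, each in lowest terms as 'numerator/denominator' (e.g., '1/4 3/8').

Step 1: interval [0/1, 1/1), width = 1/1 - 0/1 = 1/1
  'b': [0/1 + 1/1*0/1, 0/1 + 1/1*1/5) = [0/1, 1/5)
  'e': [0/1 + 1/1*1/5, 0/1 + 1/1*3/5) = [1/5, 3/5) <- contains code 283/625
  'f': [0/1 + 1/1*3/5, 0/1 + 1/1*1/1) = [3/5, 1/1)
  emit 'e', narrow to [1/5, 3/5)
Step 2: interval [1/5, 3/5), width = 3/5 - 1/5 = 2/5
  'b': [1/5 + 2/5*0/1, 1/5 + 2/5*1/5) = [1/5, 7/25)
  'e': [1/5 + 2/5*1/5, 1/5 + 2/5*3/5) = [7/25, 11/25)
  'f': [1/5 + 2/5*3/5, 1/5 + 2/5*1/1) = [11/25, 3/5) <- contains code 283/625
  emit 'f', narrow to [11/25, 3/5)

Answer: 11/25 3/5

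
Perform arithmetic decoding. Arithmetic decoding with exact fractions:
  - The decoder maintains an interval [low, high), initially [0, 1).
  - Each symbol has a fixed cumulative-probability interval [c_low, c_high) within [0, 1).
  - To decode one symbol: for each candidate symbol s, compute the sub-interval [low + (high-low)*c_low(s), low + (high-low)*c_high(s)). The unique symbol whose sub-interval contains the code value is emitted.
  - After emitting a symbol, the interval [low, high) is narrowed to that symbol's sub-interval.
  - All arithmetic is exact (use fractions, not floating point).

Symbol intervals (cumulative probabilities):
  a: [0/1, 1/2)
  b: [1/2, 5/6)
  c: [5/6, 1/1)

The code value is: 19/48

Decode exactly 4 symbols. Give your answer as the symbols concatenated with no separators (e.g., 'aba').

Answer: abca

Derivation:
Step 1: interval [0/1, 1/1), width = 1/1 - 0/1 = 1/1
  'a': [0/1 + 1/1*0/1, 0/1 + 1/1*1/2) = [0/1, 1/2) <- contains code 19/48
  'b': [0/1 + 1/1*1/2, 0/1 + 1/1*5/6) = [1/2, 5/6)
  'c': [0/1 + 1/1*5/6, 0/1 + 1/1*1/1) = [5/6, 1/1)
  emit 'a', narrow to [0/1, 1/2)
Step 2: interval [0/1, 1/2), width = 1/2 - 0/1 = 1/2
  'a': [0/1 + 1/2*0/1, 0/1 + 1/2*1/2) = [0/1, 1/4)
  'b': [0/1 + 1/2*1/2, 0/1 + 1/2*5/6) = [1/4, 5/12) <- contains code 19/48
  'c': [0/1 + 1/2*5/6, 0/1 + 1/2*1/1) = [5/12, 1/2)
  emit 'b', narrow to [1/4, 5/12)
Step 3: interval [1/4, 5/12), width = 5/12 - 1/4 = 1/6
  'a': [1/4 + 1/6*0/1, 1/4 + 1/6*1/2) = [1/4, 1/3)
  'b': [1/4 + 1/6*1/2, 1/4 + 1/6*5/6) = [1/3, 7/18)
  'c': [1/4 + 1/6*5/6, 1/4 + 1/6*1/1) = [7/18, 5/12) <- contains code 19/48
  emit 'c', narrow to [7/18, 5/12)
Step 4: interval [7/18, 5/12), width = 5/12 - 7/18 = 1/36
  'a': [7/18 + 1/36*0/1, 7/18 + 1/36*1/2) = [7/18, 29/72) <- contains code 19/48
  'b': [7/18 + 1/36*1/2, 7/18 + 1/36*5/6) = [29/72, 89/216)
  'c': [7/18 + 1/36*5/6, 7/18 + 1/36*1/1) = [89/216, 5/12)
  emit 'a', narrow to [7/18, 29/72)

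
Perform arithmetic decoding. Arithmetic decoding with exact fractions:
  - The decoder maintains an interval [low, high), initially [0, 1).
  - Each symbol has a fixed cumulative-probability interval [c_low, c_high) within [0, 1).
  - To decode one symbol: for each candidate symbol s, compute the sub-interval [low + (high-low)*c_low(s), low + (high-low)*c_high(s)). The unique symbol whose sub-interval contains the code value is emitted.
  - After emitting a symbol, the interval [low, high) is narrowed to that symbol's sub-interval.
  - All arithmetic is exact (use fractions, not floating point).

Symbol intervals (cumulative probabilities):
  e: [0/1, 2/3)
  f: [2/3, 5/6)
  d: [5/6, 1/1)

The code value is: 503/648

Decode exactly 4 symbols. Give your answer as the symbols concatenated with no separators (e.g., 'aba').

Step 1: interval [0/1, 1/1), width = 1/1 - 0/1 = 1/1
  'e': [0/1 + 1/1*0/1, 0/1 + 1/1*2/3) = [0/1, 2/3)
  'f': [0/1 + 1/1*2/3, 0/1 + 1/1*5/6) = [2/3, 5/6) <- contains code 503/648
  'd': [0/1 + 1/1*5/6, 0/1 + 1/1*1/1) = [5/6, 1/1)
  emit 'f', narrow to [2/3, 5/6)
Step 2: interval [2/3, 5/6), width = 5/6 - 2/3 = 1/6
  'e': [2/3 + 1/6*0/1, 2/3 + 1/6*2/3) = [2/3, 7/9) <- contains code 503/648
  'f': [2/3 + 1/6*2/3, 2/3 + 1/6*5/6) = [7/9, 29/36)
  'd': [2/3 + 1/6*5/6, 2/3 + 1/6*1/1) = [29/36, 5/6)
  emit 'e', narrow to [2/3, 7/9)
Step 3: interval [2/3, 7/9), width = 7/9 - 2/3 = 1/9
  'e': [2/3 + 1/9*0/1, 2/3 + 1/9*2/3) = [2/3, 20/27)
  'f': [2/3 + 1/9*2/3, 2/3 + 1/9*5/6) = [20/27, 41/54)
  'd': [2/3 + 1/9*5/6, 2/3 + 1/9*1/1) = [41/54, 7/9) <- contains code 503/648
  emit 'd', narrow to [41/54, 7/9)
Step 4: interval [41/54, 7/9), width = 7/9 - 41/54 = 1/54
  'e': [41/54 + 1/54*0/1, 41/54 + 1/54*2/3) = [41/54, 125/162)
  'f': [41/54 + 1/54*2/3, 41/54 + 1/54*5/6) = [125/162, 251/324)
  'd': [41/54 + 1/54*5/6, 41/54 + 1/54*1/1) = [251/324, 7/9) <- contains code 503/648
  emit 'd', narrow to [251/324, 7/9)

Answer: fedd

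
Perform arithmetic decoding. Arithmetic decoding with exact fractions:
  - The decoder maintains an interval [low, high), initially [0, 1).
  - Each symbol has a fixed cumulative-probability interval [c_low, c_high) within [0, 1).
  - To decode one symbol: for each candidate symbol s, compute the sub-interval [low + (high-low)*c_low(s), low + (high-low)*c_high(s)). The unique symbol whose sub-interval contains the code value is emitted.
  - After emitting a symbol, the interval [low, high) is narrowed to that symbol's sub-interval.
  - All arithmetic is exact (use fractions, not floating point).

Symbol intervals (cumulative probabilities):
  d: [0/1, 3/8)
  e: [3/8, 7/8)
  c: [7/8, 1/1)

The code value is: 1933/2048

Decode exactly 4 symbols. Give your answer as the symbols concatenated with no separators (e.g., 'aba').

Step 1: interval [0/1, 1/1), width = 1/1 - 0/1 = 1/1
  'd': [0/1 + 1/1*0/1, 0/1 + 1/1*3/8) = [0/1, 3/8)
  'e': [0/1 + 1/1*3/8, 0/1 + 1/1*7/8) = [3/8, 7/8)
  'c': [0/1 + 1/1*7/8, 0/1 + 1/1*1/1) = [7/8, 1/1) <- contains code 1933/2048
  emit 'c', narrow to [7/8, 1/1)
Step 2: interval [7/8, 1/1), width = 1/1 - 7/8 = 1/8
  'd': [7/8 + 1/8*0/1, 7/8 + 1/8*3/8) = [7/8, 59/64)
  'e': [7/8 + 1/8*3/8, 7/8 + 1/8*7/8) = [59/64, 63/64) <- contains code 1933/2048
  'c': [7/8 + 1/8*7/8, 7/8 + 1/8*1/1) = [63/64, 1/1)
  emit 'e', narrow to [59/64, 63/64)
Step 3: interval [59/64, 63/64), width = 63/64 - 59/64 = 1/16
  'd': [59/64 + 1/16*0/1, 59/64 + 1/16*3/8) = [59/64, 121/128) <- contains code 1933/2048
  'e': [59/64 + 1/16*3/8, 59/64 + 1/16*7/8) = [121/128, 125/128)
  'c': [59/64 + 1/16*7/8, 59/64 + 1/16*1/1) = [125/128, 63/64)
  emit 'd', narrow to [59/64, 121/128)
Step 4: interval [59/64, 121/128), width = 121/128 - 59/64 = 3/128
  'd': [59/64 + 3/128*0/1, 59/64 + 3/128*3/8) = [59/64, 953/1024)
  'e': [59/64 + 3/128*3/8, 59/64 + 3/128*7/8) = [953/1024, 965/1024)
  'c': [59/64 + 3/128*7/8, 59/64 + 3/128*1/1) = [965/1024, 121/128) <- contains code 1933/2048
  emit 'c', narrow to [965/1024, 121/128)

Answer: cedc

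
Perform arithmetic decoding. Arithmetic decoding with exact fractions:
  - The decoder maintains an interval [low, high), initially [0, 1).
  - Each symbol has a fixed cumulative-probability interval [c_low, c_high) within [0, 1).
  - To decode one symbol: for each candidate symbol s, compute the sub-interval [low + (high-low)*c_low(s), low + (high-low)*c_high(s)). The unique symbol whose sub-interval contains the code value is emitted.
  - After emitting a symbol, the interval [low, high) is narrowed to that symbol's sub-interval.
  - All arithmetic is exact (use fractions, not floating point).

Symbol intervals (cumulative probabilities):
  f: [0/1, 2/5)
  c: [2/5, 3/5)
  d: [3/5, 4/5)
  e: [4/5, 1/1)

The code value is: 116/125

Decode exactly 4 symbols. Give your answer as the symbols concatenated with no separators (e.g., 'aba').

Answer: edfc

Derivation:
Step 1: interval [0/1, 1/1), width = 1/1 - 0/1 = 1/1
  'f': [0/1 + 1/1*0/1, 0/1 + 1/1*2/5) = [0/1, 2/5)
  'c': [0/1 + 1/1*2/5, 0/1 + 1/1*3/5) = [2/5, 3/5)
  'd': [0/1 + 1/1*3/5, 0/1 + 1/1*4/5) = [3/5, 4/5)
  'e': [0/1 + 1/1*4/5, 0/1 + 1/1*1/1) = [4/5, 1/1) <- contains code 116/125
  emit 'e', narrow to [4/5, 1/1)
Step 2: interval [4/5, 1/1), width = 1/1 - 4/5 = 1/5
  'f': [4/5 + 1/5*0/1, 4/5 + 1/5*2/5) = [4/5, 22/25)
  'c': [4/5 + 1/5*2/5, 4/5 + 1/5*3/5) = [22/25, 23/25)
  'd': [4/5 + 1/5*3/5, 4/5 + 1/5*4/5) = [23/25, 24/25) <- contains code 116/125
  'e': [4/5 + 1/5*4/5, 4/5 + 1/5*1/1) = [24/25, 1/1)
  emit 'd', narrow to [23/25, 24/25)
Step 3: interval [23/25, 24/25), width = 24/25 - 23/25 = 1/25
  'f': [23/25 + 1/25*0/1, 23/25 + 1/25*2/5) = [23/25, 117/125) <- contains code 116/125
  'c': [23/25 + 1/25*2/5, 23/25 + 1/25*3/5) = [117/125, 118/125)
  'd': [23/25 + 1/25*3/5, 23/25 + 1/25*4/5) = [118/125, 119/125)
  'e': [23/25 + 1/25*4/5, 23/25 + 1/25*1/1) = [119/125, 24/25)
  emit 'f', narrow to [23/25, 117/125)
Step 4: interval [23/25, 117/125), width = 117/125 - 23/25 = 2/125
  'f': [23/25 + 2/125*0/1, 23/25 + 2/125*2/5) = [23/25, 579/625)
  'c': [23/25 + 2/125*2/5, 23/25 + 2/125*3/5) = [579/625, 581/625) <- contains code 116/125
  'd': [23/25 + 2/125*3/5, 23/25 + 2/125*4/5) = [581/625, 583/625)
  'e': [23/25 + 2/125*4/5, 23/25 + 2/125*1/1) = [583/625, 117/125)
  emit 'c', narrow to [579/625, 581/625)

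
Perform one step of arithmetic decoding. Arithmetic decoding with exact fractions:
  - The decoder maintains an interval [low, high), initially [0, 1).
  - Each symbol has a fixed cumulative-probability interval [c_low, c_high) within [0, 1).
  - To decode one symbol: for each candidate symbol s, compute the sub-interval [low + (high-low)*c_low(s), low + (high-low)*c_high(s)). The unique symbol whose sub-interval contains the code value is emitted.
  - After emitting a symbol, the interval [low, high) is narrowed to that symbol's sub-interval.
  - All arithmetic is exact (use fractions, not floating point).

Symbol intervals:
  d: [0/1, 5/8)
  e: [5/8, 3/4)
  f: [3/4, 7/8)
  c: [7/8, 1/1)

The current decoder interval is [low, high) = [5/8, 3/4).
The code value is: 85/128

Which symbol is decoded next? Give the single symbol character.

Interval width = high − low = 3/4 − 5/8 = 1/8
Scaled code = (code − low) / width = (85/128 − 5/8) / 1/8 = 5/16
  d: [0/1, 5/8) ← scaled code falls here ✓
  e: [5/8, 3/4) 
  f: [3/4, 7/8) 
  c: [7/8, 1/1) 

Answer: d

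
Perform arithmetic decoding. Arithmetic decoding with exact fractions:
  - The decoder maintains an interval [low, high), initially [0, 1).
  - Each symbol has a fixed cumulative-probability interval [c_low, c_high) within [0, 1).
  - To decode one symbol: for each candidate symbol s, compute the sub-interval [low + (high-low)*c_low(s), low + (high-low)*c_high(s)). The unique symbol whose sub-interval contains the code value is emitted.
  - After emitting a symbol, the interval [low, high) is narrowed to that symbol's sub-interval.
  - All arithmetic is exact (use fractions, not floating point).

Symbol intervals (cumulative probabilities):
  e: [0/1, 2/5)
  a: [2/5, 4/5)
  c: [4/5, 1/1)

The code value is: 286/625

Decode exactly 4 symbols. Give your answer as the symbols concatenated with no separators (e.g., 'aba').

Step 1: interval [0/1, 1/1), width = 1/1 - 0/1 = 1/1
  'e': [0/1 + 1/1*0/1, 0/1 + 1/1*2/5) = [0/1, 2/5)
  'a': [0/1 + 1/1*2/5, 0/1 + 1/1*4/5) = [2/5, 4/5) <- contains code 286/625
  'c': [0/1 + 1/1*4/5, 0/1 + 1/1*1/1) = [4/5, 1/1)
  emit 'a', narrow to [2/5, 4/5)
Step 2: interval [2/5, 4/5), width = 4/5 - 2/5 = 2/5
  'e': [2/5 + 2/5*0/1, 2/5 + 2/5*2/5) = [2/5, 14/25) <- contains code 286/625
  'a': [2/5 + 2/5*2/5, 2/5 + 2/5*4/5) = [14/25, 18/25)
  'c': [2/5 + 2/5*4/5, 2/5 + 2/5*1/1) = [18/25, 4/5)
  emit 'e', narrow to [2/5, 14/25)
Step 3: interval [2/5, 14/25), width = 14/25 - 2/5 = 4/25
  'e': [2/5 + 4/25*0/1, 2/5 + 4/25*2/5) = [2/5, 58/125) <- contains code 286/625
  'a': [2/5 + 4/25*2/5, 2/5 + 4/25*4/5) = [58/125, 66/125)
  'c': [2/5 + 4/25*4/5, 2/5 + 4/25*1/1) = [66/125, 14/25)
  emit 'e', narrow to [2/5, 58/125)
Step 4: interval [2/5, 58/125), width = 58/125 - 2/5 = 8/125
  'e': [2/5 + 8/125*0/1, 2/5 + 8/125*2/5) = [2/5, 266/625)
  'a': [2/5 + 8/125*2/5, 2/5 + 8/125*4/5) = [266/625, 282/625)
  'c': [2/5 + 8/125*4/5, 2/5 + 8/125*1/1) = [282/625, 58/125) <- contains code 286/625
  emit 'c', narrow to [282/625, 58/125)

Answer: aeec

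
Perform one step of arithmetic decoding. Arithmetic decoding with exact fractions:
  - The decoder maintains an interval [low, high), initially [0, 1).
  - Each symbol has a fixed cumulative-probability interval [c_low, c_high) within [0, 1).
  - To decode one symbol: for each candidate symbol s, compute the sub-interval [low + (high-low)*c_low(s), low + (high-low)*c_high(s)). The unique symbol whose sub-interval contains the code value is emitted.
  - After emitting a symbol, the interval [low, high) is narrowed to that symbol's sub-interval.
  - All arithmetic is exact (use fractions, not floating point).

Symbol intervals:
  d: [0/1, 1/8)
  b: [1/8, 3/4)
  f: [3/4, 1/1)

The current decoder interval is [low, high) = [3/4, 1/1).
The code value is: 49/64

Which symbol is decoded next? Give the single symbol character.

Interval width = high − low = 1/1 − 3/4 = 1/4
Scaled code = (code − low) / width = (49/64 − 3/4) / 1/4 = 1/16
  d: [0/1, 1/8) ← scaled code falls here ✓
  b: [1/8, 3/4) 
  f: [3/4, 1/1) 

Answer: d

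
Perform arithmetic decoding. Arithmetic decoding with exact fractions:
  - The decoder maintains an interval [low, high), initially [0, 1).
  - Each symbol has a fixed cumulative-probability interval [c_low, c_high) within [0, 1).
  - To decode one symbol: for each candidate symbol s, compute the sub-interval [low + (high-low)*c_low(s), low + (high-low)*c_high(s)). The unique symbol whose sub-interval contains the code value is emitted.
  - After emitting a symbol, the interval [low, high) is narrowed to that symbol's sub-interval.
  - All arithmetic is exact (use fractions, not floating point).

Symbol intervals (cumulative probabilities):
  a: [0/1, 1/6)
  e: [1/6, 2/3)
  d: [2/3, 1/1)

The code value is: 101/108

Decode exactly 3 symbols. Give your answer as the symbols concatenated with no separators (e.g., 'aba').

Answer: dde

Derivation:
Step 1: interval [0/1, 1/1), width = 1/1 - 0/1 = 1/1
  'a': [0/1 + 1/1*0/1, 0/1 + 1/1*1/6) = [0/1, 1/6)
  'e': [0/1 + 1/1*1/6, 0/1 + 1/1*2/3) = [1/6, 2/3)
  'd': [0/1 + 1/1*2/3, 0/1 + 1/1*1/1) = [2/3, 1/1) <- contains code 101/108
  emit 'd', narrow to [2/3, 1/1)
Step 2: interval [2/3, 1/1), width = 1/1 - 2/3 = 1/3
  'a': [2/3 + 1/3*0/1, 2/3 + 1/3*1/6) = [2/3, 13/18)
  'e': [2/3 + 1/3*1/6, 2/3 + 1/3*2/3) = [13/18, 8/9)
  'd': [2/3 + 1/3*2/3, 2/3 + 1/3*1/1) = [8/9, 1/1) <- contains code 101/108
  emit 'd', narrow to [8/9, 1/1)
Step 3: interval [8/9, 1/1), width = 1/1 - 8/9 = 1/9
  'a': [8/9 + 1/9*0/1, 8/9 + 1/9*1/6) = [8/9, 49/54)
  'e': [8/9 + 1/9*1/6, 8/9 + 1/9*2/3) = [49/54, 26/27) <- contains code 101/108
  'd': [8/9 + 1/9*2/3, 8/9 + 1/9*1/1) = [26/27, 1/1)
  emit 'e', narrow to [49/54, 26/27)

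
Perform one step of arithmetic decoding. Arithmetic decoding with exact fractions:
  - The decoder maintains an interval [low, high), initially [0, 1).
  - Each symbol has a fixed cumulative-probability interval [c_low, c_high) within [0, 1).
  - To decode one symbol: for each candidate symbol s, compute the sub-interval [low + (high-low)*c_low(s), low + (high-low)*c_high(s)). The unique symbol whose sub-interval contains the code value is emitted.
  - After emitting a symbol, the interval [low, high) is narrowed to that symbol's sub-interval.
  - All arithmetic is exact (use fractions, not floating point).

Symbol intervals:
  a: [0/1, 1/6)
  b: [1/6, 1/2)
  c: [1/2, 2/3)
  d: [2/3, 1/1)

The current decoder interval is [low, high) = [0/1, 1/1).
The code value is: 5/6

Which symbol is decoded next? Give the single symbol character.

Interval width = high − low = 1/1 − 0/1 = 1/1
Scaled code = (code − low) / width = (5/6 − 0/1) / 1/1 = 5/6
  a: [0/1, 1/6) 
  b: [1/6, 1/2) 
  c: [1/2, 2/3) 
  d: [2/3, 1/1) ← scaled code falls here ✓

Answer: d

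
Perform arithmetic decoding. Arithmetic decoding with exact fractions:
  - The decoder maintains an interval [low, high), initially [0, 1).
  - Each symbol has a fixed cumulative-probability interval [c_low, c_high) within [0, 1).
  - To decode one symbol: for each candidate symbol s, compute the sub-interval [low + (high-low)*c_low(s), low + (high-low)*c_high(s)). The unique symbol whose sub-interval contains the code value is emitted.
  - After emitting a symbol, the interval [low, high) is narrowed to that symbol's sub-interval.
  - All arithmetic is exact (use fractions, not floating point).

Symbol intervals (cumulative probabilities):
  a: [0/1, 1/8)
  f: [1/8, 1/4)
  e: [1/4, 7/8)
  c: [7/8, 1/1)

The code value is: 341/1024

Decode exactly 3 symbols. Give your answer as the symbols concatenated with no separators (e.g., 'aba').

Step 1: interval [0/1, 1/1), width = 1/1 - 0/1 = 1/1
  'a': [0/1 + 1/1*0/1, 0/1 + 1/1*1/8) = [0/1, 1/8)
  'f': [0/1 + 1/1*1/8, 0/1 + 1/1*1/4) = [1/8, 1/4)
  'e': [0/1 + 1/1*1/4, 0/1 + 1/1*7/8) = [1/4, 7/8) <- contains code 341/1024
  'c': [0/1 + 1/1*7/8, 0/1 + 1/1*1/1) = [7/8, 1/1)
  emit 'e', narrow to [1/4, 7/8)
Step 2: interval [1/4, 7/8), width = 7/8 - 1/4 = 5/8
  'a': [1/4 + 5/8*0/1, 1/4 + 5/8*1/8) = [1/4, 21/64)
  'f': [1/4 + 5/8*1/8, 1/4 + 5/8*1/4) = [21/64, 13/32) <- contains code 341/1024
  'e': [1/4 + 5/8*1/4, 1/4 + 5/8*7/8) = [13/32, 51/64)
  'c': [1/4 + 5/8*7/8, 1/4 + 5/8*1/1) = [51/64, 7/8)
  emit 'f', narrow to [21/64, 13/32)
Step 3: interval [21/64, 13/32), width = 13/32 - 21/64 = 5/64
  'a': [21/64 + 5/64*0/1, 21/64 + 5/64*1/8) = [21/64, 173/512) <- contains code 341/1024
  'f': [21/64 + 5/64*1/8, 21/64 + 5/64*1/4) = [173/512, 89/256)
  'e': [21/64 + 5/64*1/4, 21/64 + 5/64*7/8) = [89/256, 203/512)
  'c': [21/64 + 5/64*7/8, 21/64 + 5/64*1/1) = [203/512, 13/32)
  emit 'a', narrow to [21/64, 173/512)

Answer: efa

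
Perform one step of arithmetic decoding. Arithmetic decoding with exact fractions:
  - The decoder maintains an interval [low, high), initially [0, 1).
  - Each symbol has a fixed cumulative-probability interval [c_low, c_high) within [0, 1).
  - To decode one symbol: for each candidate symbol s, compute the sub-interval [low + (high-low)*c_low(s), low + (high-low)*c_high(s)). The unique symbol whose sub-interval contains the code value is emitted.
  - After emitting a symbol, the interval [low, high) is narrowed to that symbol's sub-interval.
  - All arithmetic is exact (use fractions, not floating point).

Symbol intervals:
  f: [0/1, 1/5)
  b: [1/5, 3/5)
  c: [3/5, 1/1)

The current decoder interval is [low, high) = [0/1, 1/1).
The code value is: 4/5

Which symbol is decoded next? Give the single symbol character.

Answer: c

Derivation:
Interval width = high − low = 1/1 − 0/1 = 1/1
Scaled code = (code − low) / width = (4/5 − 0/1) / 1/1 = 4/5
  f: [0/1, 1/5) 
  b: [1/5, 3/5) 
  c: [3/5, 1/1) ← scaled code falls here ✓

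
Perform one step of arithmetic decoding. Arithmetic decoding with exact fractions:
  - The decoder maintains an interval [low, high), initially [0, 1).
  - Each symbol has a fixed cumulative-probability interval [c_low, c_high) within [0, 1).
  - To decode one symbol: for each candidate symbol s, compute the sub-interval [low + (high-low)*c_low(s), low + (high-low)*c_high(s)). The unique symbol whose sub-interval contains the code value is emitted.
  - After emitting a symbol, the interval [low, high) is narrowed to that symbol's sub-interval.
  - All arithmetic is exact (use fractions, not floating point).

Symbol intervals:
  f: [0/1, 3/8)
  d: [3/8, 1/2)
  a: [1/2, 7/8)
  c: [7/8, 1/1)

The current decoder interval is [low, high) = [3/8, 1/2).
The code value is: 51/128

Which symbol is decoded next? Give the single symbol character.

Interval width = high − low = 1/2 − 3/8 = 1/8
Scaled code = (code − low) / width = (51/128 − 3/8) / 1/8 = 3/16
  f: [0/1, 3/8) ← scaled code falls here ✓
  d: [3/8, 1/2) 
  a: [1/2, 7/8) 
  c: [7/8, 1/1) 

Answer: f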